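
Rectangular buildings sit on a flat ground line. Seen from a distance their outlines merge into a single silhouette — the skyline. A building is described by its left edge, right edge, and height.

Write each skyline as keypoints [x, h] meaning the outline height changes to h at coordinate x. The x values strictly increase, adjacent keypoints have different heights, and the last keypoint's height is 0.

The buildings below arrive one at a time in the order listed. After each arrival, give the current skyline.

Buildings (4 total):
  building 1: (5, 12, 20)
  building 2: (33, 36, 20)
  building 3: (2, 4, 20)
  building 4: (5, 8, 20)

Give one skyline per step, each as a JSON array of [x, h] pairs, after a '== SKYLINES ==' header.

== SKYLINES ==
[[5,20],[12,0]]
[[5,20],[12,0],[33,20],[36,0]]
[[2,20],[4,0],[5,20],[12,0],[33,20],[36,0]]
[[2,20],[4,0],[5,20],[12,0],[33,20],[36,0]]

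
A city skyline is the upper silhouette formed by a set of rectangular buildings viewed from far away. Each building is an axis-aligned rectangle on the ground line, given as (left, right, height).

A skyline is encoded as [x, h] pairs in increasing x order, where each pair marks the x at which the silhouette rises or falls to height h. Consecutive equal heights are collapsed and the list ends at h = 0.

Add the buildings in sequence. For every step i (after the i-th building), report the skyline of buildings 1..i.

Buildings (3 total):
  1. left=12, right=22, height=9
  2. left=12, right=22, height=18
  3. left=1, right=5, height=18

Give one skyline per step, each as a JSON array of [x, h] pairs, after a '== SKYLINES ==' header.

== SKYLINES ==
[[12,9],[22,0]]
[[12,18],[22,0]]
[[1,18],[5,0],[12,18],[22,0]]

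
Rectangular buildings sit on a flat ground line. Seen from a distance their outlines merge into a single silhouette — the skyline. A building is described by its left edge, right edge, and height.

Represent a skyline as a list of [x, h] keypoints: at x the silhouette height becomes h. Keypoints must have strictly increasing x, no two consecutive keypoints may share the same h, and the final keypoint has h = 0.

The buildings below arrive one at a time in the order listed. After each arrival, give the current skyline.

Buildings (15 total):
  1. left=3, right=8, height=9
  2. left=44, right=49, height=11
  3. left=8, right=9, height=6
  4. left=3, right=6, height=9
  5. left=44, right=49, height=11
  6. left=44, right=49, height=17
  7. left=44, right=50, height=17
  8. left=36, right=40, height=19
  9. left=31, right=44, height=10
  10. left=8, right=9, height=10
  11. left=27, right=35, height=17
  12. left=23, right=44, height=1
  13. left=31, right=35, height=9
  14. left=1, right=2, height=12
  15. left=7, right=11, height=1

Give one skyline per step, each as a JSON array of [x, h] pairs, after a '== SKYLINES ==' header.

== SKYLINES ==
[[3,9],[8,0]]
[[3,9],[8,0],[44,11],[49,0]]
[[3,9],[8,6],[9,0],[44,11],[49,0]]
[[3,9],[8,6],[9,0],[44,11],[49,0]]
[[3,9],[8,6],[9,0],[44,11],[49,0]]
[[3,9],[8,6],[9,0],[44,17],[49,0]]
[[3,9],[8,6],[9,0],[44,17],[50,0]]
[[3,9],[8,6],[9,0],[36,19],[40,0],[44,17],[50,0]]
[[3,9],[8,6],[9,0],[31,10],[36,19],[40,10],[44,17],[50,0]]
[[3,9],[8,10],[9,0],[31,10],[36,19],[40,10],[44,17],[50,0]]
[[3,9],[8,10],[9,0],[27,17],[35,10],[36,19],[40,10],[44,17],[50,0]]
[[3,9],[8,10],[9,0],[23,1],[27,17],[35,10],[36,19],[40,10],[44,17],[50,0]]
[[3,9],[8,10],[9,0],[23,1],[27,17],[35,10],[36,19],[40,10],[44,17],[50,0]]
[[1,12],[2,0],[3,9],[8,10],[9,0],[23,1],[27,17],[35,10],[36,19],[40,10],[44,17],[50,0]]
[[1,12],[2,0],[3,9],[8,10],[9,1],[11,0],[23,1],[27,17],[35,10],[36,19],[40,10],[44,17],[50,0]]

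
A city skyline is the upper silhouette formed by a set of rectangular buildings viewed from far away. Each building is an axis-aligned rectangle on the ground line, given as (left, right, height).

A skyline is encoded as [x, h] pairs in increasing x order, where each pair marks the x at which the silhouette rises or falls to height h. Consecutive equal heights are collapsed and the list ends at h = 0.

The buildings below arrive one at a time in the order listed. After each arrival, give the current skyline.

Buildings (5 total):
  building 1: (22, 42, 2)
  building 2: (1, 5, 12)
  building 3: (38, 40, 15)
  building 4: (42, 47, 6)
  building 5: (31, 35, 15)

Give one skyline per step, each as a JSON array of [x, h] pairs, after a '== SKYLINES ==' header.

== SKYLINES ==
[[22,2],[42,0]]
[[1,12],[5,0],[22,2],[42,0]]
[[1,12],[5,0],[22,2],[38,15],[40,2],[42,0]]
[[1,12],[5,0],[22,2],[38,15],[40,2],[42,6],[47,0]]
[[1,12],[5,0],[22,2],[31,15],[35,2],[38,15],[40,2],[42,6],[47,0]]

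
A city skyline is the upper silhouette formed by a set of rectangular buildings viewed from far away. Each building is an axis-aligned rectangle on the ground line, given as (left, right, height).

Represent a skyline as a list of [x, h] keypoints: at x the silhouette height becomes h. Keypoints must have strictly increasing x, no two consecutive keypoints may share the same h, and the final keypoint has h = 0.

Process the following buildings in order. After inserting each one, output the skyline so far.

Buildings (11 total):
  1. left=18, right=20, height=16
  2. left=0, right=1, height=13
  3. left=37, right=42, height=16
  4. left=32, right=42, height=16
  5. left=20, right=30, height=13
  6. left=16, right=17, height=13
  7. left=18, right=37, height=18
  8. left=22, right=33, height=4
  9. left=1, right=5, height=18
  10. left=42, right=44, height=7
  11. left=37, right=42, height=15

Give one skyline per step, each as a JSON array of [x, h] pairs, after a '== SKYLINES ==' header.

== SKYLINES ==
[[18,16],[20,0]]
[[0,13],[1,0],[18,16],[20,0]]
[[0,13],[1,0],[18,16],[20,0],[37,16],[42,0]]
[[0,13],[1,0],[18,16],[20,0],[32,16],[42,0]]
[[0,13],[1,0],[18,16],[20,13],[30,0],[32,16],[42,0]]
[[0,13],[1,0],[16,13],[17,0],[18,16],[20,13],[30,0],[32,16],[42,0]]
[[0,13],[1,0],[16,13],[17,0],[18,18],[37,16],[42,0]]
[[0,13],[1,0],[16,13],[17,0],[18,18],[37,16],[42,0]]
[[0,13],[1,18],[5,0],[16,13],[17,0],[18,18],[37,16],[42,0]]
[[0,13],[1,18],[5,0],[16,13],[17,0],[18,18],[37,16],[42,7],[44,0]]
[[0,13],[1,18],[5,0],[16,13],[17,0],[18,18],[37,16],[42,7],[44,0]]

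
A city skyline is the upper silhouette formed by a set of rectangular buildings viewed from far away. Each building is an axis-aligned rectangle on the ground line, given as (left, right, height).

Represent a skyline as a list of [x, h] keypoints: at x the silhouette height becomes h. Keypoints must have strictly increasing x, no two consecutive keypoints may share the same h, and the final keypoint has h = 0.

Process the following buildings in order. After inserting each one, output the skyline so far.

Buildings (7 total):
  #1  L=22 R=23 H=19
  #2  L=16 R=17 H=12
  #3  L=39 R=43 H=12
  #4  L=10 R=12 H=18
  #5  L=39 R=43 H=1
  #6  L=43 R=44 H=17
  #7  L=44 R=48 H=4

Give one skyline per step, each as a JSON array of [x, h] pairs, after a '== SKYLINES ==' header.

== SKYLINES ==
[[22,19],[23,0]]
[[16,12],[17,0],[22,19],[23,0]]
[[16,12],[17,0],[22,19],[23,0],[39,12],[43,0]]
[[10,18],[12,0],[16,12],[17,0],[22,19],[23,0],[39,12],[43,0]]
[[10,18],[12,0],[16,12],[17,0],[22,19],[23,0],[39,12],[43,0]]
[[10,18],[12,0],[16,12],[17,0],[22,19],[23,0],[39,12],[43,17],[44,0]]
[[10,18],[12,0],[16,12],[17,0],[22,19],[23,0],[39,12],[43,17],[44,4],[48,0]]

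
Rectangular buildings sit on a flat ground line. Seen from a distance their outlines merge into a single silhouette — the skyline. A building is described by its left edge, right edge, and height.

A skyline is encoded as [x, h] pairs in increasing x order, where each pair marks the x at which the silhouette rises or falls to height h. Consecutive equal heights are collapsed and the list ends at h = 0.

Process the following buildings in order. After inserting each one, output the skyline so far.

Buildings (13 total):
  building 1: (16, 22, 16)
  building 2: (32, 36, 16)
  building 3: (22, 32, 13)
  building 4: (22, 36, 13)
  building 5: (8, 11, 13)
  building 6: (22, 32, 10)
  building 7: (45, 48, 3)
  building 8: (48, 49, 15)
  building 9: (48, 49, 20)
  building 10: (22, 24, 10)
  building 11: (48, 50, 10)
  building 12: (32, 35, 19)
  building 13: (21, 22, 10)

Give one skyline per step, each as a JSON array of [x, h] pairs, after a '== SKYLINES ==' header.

== SKYLINES ==
[[16,16],[22,0]]
[[16,16],[22,0],[32,16],[36,0]]
[[16,16],[22,13],[32,16],[36,0]]
[[16,16],[22,13],[32,16],[36,0]]
[[8,13],[11,0],[16,16],[22,13],[32,16],[36,0]]
[[8,13],[11,0],[16,16],[22,13],[32,16],[36,0]]
[[8,13],[11,0],[16,16],[22,13],[32,16],[36,0],[45,3],[48,0]]
[[8,13],[11,0],[16,16],[22,13],[32,16],[36,0],[45,3],[48,15],[49,0]]
[[8,13],[11,0],[16,16],[22,13],[32,16],[36,0],[45,3],[48,20],[49,0]]
[[8,13],[11,0],[16,16],[22,13],[32,16],[36,0],[45,3],[48,20],[49,0]]
[[8,13],[11,0],[16,16],[22,13],[32,16],[36,0],[45,3],[48,20],[49,10],[50,0]]
[[8,13],[11,0],[16,16],[22,13],[32,19],[35,16],[36,0],[45,3],[48,20],[49,10],[50,0]]
[[8,13],[11,0],[16,16],[22,13],[32,19],[35,16],[36,0],[45,3],[48,20],[49,10],[50,0]]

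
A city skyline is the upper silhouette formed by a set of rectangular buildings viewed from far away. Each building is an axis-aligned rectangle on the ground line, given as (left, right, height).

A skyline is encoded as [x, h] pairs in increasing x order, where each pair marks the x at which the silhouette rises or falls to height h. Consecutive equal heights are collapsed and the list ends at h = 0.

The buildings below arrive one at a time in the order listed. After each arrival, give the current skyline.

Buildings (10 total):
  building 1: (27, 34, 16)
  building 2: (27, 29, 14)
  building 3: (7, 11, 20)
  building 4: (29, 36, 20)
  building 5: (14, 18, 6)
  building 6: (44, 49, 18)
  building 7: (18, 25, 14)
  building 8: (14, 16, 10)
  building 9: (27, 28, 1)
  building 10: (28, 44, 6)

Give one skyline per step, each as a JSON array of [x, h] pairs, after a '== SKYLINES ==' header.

== SKYLINES ==
[[27,16],[34,0]]
[[27,16],[34,0]]
[[7,20],[11,0],[27,16],[34,0]]
[[7,20],[11,0],[27,16],[29,20],[36,0]]
[[7,20],[11,0],[14,6],[18,0],[27,16],[29,20],[36,0]]
[[7,20],[11,0],[14,6],[18,0],[27,16],[29,20],[36,0],[44,18],[49,0]]
[[7,20],[11,0],[14,6],[18,14],[25,0],[27,16],[29,20],[36,0],[44,18],[49,0]]
[[7,20],[11,0],[14,10],[16,6],[18,14],[25,0],[27,16],[29,20],[36,0],[44,18],[49,0]]
[[7,20],[11,0],[14,10],[16,6],[18,14],[25,0],[27,16],[29,20],[36,0],[44,18],[49,0]]
[[7,20],[11,0],[14,10],[16,6],[18,14],[25,0],[27,16],[29,20],[36,6],[44,18],[49,0]]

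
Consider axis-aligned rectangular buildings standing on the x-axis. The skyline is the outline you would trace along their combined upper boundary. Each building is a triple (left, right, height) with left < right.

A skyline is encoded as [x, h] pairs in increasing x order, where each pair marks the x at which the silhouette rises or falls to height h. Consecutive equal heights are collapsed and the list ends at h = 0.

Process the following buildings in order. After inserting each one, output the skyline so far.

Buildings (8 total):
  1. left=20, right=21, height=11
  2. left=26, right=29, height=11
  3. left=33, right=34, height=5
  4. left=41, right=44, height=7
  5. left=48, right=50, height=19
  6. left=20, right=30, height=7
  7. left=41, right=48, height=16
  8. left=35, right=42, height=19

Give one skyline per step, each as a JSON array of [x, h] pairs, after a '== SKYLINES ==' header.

== SKYLINES ==
[[20,11],[21,0]]
[[20,11],[21,0],[26,11],[29,0]]
[[20,11],[21,0],[26,11],[29,0],[33,5],[34,0]]
[[20,11],[21,0],[26,11],[29,0],[33,5],[34,0],[41,7],[44,0]]
[[20,11],[21,0],[26,11],[29,0],[33,5],[34,0],[41,7],[44,0],[48,19],[50,0]]
[[20,11],[21,7],[26,11],[29,7],[30,0],[33,5],[34,0],[41,7],[44,0],[48,19],[50,0]]
[[20,11],[21,7],[26,11],[29,7],[30,0],[33,5],[34,0],[41,16],[48,19],[50,0]]
[[20,11],[21,7],[26,11],[29,7],[30,0],[33,5],[34,0],[35,19],[42,16],[48,19],[50,0]]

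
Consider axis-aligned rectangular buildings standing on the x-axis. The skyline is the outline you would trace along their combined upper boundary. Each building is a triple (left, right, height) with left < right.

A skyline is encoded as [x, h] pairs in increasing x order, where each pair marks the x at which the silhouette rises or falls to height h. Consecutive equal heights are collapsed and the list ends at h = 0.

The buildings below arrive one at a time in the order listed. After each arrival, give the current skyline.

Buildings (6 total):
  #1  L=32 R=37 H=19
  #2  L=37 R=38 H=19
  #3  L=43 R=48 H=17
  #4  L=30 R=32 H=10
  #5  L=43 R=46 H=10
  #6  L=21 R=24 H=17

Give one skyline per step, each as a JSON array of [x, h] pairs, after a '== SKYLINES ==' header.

== SKYLINES ==
[[32,19],[37,0]]
[[32,19],[38,0]]
[[32,19],[38,0],[43,17],[48,0]]
[[30,10],[32,19],[38,0],[43,17],[48,0]]
[[30,10],[32,19],[38,0],[43,17],[48,0]]
[[21,17],[24,0],[30,10],[32,19],[38,0],[43,17],[48,0]]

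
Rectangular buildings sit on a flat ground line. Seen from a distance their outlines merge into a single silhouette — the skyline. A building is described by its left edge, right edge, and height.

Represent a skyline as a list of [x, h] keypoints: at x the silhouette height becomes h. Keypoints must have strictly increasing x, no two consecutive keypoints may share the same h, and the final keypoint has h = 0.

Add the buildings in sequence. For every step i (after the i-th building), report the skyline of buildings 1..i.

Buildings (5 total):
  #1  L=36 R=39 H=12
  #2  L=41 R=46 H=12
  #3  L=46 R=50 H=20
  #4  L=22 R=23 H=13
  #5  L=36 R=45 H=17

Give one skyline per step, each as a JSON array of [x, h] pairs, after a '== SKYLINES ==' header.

== SKYLINES ==
[[36,12],[39,0]]
[[36,12],[39,0],[41,12],[46,0]]
[[36,12],[39,0],[41,12],[46,20],[50,0]]
[[22,13],[23,0],[36,12],[39,0],[41,12],[46,20],[50,0]]
[[22,13],[23,0],[36,17],[45,12],[46,20],[50,0]]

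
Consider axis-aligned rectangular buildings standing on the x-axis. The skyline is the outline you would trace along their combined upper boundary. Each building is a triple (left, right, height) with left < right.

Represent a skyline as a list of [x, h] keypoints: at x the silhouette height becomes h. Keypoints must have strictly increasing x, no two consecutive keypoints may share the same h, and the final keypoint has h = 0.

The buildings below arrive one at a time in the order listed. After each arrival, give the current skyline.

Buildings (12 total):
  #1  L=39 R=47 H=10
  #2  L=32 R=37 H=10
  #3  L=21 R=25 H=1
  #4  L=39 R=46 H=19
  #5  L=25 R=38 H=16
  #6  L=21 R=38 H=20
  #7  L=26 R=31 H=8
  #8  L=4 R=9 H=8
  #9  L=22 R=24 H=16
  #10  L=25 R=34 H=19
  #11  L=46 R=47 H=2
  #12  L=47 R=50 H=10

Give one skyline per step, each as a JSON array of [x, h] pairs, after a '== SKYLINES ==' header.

== SKYLINES ==
[[39,10],[47,0]]
[[32,10],[37,0],[39,10],[47,0]]
[[21,1],[25,0],[32,10],[37,0],[39,10],[47,0]]
[[21,1],[25,0],[32,10],[37,0],[39,19],[46,10],[47,0]]
[[21,1],[25,16],[38,0],[39,19],[46,10],[47,0]]
[[21,20],[38,0],[39,19],[46,10],[47,0]]
[[21,20],[38,0],[39,19],[46,10],[47,0]]
[[4,8],[9,0],[21,20],[38,0],[39,19],[46,10],[47,0]]
[[4,8],[9,0],[21,20],[38,0],[39,19],[46,10],[47,0]]
[[4,8],[9,0],[21,20],[38,0],[39,19],[46,10],[47,0]]
[[4,8],[9,0],[21,20],[38,0],[39,19],[46,10],[47,0]]
[[4,8],[9,0],[21,20],[38,0],[39,19],[46,10],[50,0]]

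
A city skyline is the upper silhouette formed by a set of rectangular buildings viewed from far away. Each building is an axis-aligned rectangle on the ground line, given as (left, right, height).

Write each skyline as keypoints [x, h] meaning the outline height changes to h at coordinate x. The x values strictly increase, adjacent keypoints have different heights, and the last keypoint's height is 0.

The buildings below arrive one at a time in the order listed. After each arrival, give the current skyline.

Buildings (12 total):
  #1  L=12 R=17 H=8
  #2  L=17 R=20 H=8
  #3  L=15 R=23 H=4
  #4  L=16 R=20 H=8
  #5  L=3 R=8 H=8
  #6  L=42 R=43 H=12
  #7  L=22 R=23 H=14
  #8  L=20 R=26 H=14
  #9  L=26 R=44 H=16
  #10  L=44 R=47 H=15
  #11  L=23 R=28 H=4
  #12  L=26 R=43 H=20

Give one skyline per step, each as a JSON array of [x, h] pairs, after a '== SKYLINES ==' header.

== SKYLINES ==
[[12,8],[17,0]]
[[12,8],[20,0]]
[[12,8],[20,4],[23,0]]
[[12,8],[20,4],[23,0]]
[[3,8],[8,0],[12,8],[20,4],[23,0]]
[[3,8],[8,0],[12,8],[20,4],[23,0],[42,12],[43,0]]
[[3,8],[8,0],[12,8],[20,4],[22,14],[23,0],[42,12],[43,0]]
[[3,8],[8,0],[12,8],[20,14],[26,0],[42,12],[43,0]]
[[3,8],[8,0],[12,8],[20,14],[26,16],[44,0]]
[[3,8],[8,0],[12,8],[20,14],[26,16],[44,15],[47,0]]
[[3,8],[8,0],[12,8],[20,14],[26,16],[44,15],[47,0]]
[[3,8],[8,0],[12,8],[20,14],[26,20],[43,16],[44,15],[47,0]]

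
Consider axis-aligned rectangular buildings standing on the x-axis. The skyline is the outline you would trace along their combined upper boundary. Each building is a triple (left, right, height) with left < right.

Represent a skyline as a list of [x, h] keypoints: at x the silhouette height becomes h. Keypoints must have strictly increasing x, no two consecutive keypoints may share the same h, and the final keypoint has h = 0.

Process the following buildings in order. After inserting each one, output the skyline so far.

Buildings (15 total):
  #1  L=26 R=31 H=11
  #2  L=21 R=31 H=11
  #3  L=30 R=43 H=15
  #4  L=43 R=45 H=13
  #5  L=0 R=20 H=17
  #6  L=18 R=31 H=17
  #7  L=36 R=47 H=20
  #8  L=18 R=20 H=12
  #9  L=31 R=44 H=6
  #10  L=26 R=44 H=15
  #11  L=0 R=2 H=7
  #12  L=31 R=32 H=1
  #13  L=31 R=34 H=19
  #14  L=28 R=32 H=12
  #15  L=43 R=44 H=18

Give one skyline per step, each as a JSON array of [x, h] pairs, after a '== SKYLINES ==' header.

== SKYLINES ==
[[26,11],[31,0]]
[[21,11],[31,0]]
[[21,11],[30,15],[43,0]]
[[21,11],[30,15],[43,13],[45,0]]
[[0,17],[20,0],[21,11],[30,15],[43,13],[45,0]]
[[0,17],[31,15],[43,13],[45,0]]
[[0,17],[31,15],[36,20],[47,0]]
[[0,17],[31,15],[36,20],[47,0]]
[[0,17],[31,15],[36,20],[47,0]]
[[0,17],[31,15],[36,20],[47,0]]
[[0,17],[31,15],[36,20],[47,0]]
[[0,17],[31,15],[36,20],[47,0]]
[[0,17],[31,19],[34,15],[36,20],[47,0]]
[[0,17],[31,19],[34,15],[36,20],[47,0]]
[[0,17],[31,19],[34,15],[36,20],[47,0]]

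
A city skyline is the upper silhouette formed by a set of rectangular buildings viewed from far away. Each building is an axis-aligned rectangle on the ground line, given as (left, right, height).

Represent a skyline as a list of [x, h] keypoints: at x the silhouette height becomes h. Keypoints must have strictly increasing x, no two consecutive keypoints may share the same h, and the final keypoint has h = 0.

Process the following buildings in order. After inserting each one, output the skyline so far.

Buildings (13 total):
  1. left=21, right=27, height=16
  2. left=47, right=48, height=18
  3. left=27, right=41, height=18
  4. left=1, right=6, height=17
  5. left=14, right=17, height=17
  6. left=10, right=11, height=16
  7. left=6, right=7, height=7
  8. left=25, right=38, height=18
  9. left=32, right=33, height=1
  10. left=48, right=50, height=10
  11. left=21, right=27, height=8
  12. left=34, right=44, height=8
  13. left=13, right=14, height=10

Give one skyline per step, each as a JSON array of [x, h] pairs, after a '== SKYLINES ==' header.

== SKYLINES ==
[[21,16],[27,0]]
[[21,16],[27,0],[47,18],[48,0]]
[[21,16],[27,18],[41,0],[47,18],[48,0]]
[[1,17],[6,0],[21,16],[27,18],[41,0],[47,18],[48,0]]
[[1,17],[6,0],[14,17],[17,0],[21,16],[27,18],[41,0],[47,18],[48,0]]
[[1,17],[6,0],[10,16],[11,0],[14,17],[17,0],[21,16],[27,18],[41,0],[47,18],[48,0]]
[[1,17],[6,7],[7,0],[10,16],[11,0],[14,17],[17,0],[21,16],[27,18],[41,0],[47,18],[48,0]]
[[1,17],[6,7],[7,0],[10,16],[11,0],[14,17],[17,0],[21,16],[25,18],[41,0],[47,18],[48,0]]
[[1,17],[6,7],[7,0],[10,16],[11,0],[14,17],[17,0],[21,16],[25,18],[41,0],[47,18],[48,0]]
[[1,17],[6,7],[7,0],[10,16],[11,0],[14,17],[17,0],[21,16],[25,18],[41,0],[47,18],[48,10],[50,0]]
[[1,17],[6,7],[7,0],[10,16],[11,0],[14,17],[17,0],[21,16],[25,18],[41,0],[47,18],[48,10],[50,0]]
[[1,17],[6,7],[7,0],[10,16],[11,0],[14,17],[17,0],[21,16],[25,18],[41,8],[44,0],[47,18],[48,10],[50,0]]
[[1,17],[6,7],[7,0],[10,16],[11,0],[13,10],[14,17],[17,0],[21,16],[25,18],[41,8],[44,0],[47,18],[48,10],[50,0]]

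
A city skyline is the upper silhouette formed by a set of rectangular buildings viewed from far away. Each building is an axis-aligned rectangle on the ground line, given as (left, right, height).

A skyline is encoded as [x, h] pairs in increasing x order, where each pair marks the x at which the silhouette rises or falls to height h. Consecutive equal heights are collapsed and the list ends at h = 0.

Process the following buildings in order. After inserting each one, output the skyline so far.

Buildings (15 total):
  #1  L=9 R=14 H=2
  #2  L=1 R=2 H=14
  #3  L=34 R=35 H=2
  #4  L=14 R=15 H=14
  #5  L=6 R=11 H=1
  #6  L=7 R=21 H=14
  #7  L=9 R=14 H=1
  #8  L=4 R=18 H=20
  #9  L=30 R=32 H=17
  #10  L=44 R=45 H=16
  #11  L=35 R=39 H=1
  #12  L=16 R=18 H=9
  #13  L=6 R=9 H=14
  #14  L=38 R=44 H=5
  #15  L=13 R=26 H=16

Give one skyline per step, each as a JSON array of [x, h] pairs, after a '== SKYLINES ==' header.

== SKYLINES ==
[[9,2],[14,0]]
[[1,14],[2,0],[9,2],[14,0]]
[[1,14],[2,0],[9,2],[14,0],[34,2],[35,0]]
[[1,14],[2,0],[9,2],[14,14],[15,0],[34,2],[35,0]]
[[1,14],[2,0],[6,1],[9,2],[14,14],[15,0],[34,2],[35,0]]
[[1,14],[2,0],[6,1],[7,14],[21,0],[34,2],[35,0]]
[[1,14],[2,0],[6,1],[7,14],[21,0],[34,2],[35,0]]
[[1,14],[2,0],[4,20],[18,14],[21,0],[34,2],[35,0]]
[[1,14],[2,0],[4,20],[18,14],[21,0],[30,17],[32,0],[34,2],[35,0]]
[[1,14],[2,0],[4,20],[18,14],[21,0],[30,17],[32,0],[34,2],[35,0],[44,16],[45,0]]
[[1,14],[2,0],[4,20],[18,14],[21,0],[30,17],[32,0],[34,2],[35,1],[39,0],[44,16],[45,0]]
[[1,14],[2,0],[4,20],[18,14],[21,0],[30,17],[32,0],[34,2],[35,1],[39,0],[44,16],[45,0]]
[[1,14],[2,0],[4,20],[18,14],[21,0],[30,17],[32,0],[34,2],[35,1],[39,0],[44,16],[45,0]]
[[1,14],[2,0],[4,20],[18,14],[21,0],[30,17],[32,0],[34,2],[35,1],[38,5],[44,16],[45,0]]
[[1,14],[2,0],[4,20],[18,16],[26,0],[30,17],[32,0],[34,2],[35,1],[38,5],[44,16],[45,0]]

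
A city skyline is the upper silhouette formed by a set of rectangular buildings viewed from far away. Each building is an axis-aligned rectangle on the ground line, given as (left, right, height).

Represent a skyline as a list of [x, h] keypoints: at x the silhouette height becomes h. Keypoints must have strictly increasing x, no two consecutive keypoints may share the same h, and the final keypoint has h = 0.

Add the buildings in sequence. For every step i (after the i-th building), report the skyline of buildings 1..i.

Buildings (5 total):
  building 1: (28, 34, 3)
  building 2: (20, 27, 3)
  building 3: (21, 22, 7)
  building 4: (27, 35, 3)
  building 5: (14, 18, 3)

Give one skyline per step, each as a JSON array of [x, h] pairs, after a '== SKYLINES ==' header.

== SKYLINES ==
[[28,3],[34,0]]
[[20,3],[27,0],[28,3],[34,0]]
[[20,3],[21,7],[22,3],[27,0],[28,3],[34,0]]
[[20,3],[21,7],[22,3],[35,0]]
[[14,3],[18,0],[20,3],[21,7],[22,3],[35,0]]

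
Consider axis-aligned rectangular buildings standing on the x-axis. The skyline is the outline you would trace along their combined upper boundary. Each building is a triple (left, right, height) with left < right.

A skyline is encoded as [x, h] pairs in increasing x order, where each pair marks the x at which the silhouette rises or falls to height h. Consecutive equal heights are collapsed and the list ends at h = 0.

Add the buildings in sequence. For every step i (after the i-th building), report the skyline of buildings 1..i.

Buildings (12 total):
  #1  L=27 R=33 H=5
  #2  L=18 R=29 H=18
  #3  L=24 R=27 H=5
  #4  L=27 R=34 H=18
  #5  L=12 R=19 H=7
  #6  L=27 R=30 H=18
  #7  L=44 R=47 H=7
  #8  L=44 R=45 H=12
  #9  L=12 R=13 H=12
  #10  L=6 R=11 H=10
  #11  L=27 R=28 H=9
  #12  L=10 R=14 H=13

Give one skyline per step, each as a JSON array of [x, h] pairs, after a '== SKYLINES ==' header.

== SKYLINES ==
[[27,5],[33,0]]
[[18,18],[29,5],[33,0]]
[[18,18],[29,5],[33,0]]
[[18,18],[34,0]]
[[12,7],[18,18],[34,0]]
[[12,7],[18,18],[34,0]]
[[12,7],[18,18],[34,0],[44,7],[47,0]]
[[12,7],[18,18],[34,0],[44,12],[45,7],[47,0]]
[[12,12],[13,7],[18,18],[34,0],[44,12],[45,7],[47,0]]
[[6,10],[11,0],[12,12],[13,7],[18,18],[34,0],[44,12],[45,7],[47,0]]
[[6,10],[11,0],[12,12],[13,7],[18,18],[34,0],[44,12],[45,7],[47,0]]
[[6,10],[10,13],[14,7],[18,18],[34,0],[44,12],[45,7],[47,0]]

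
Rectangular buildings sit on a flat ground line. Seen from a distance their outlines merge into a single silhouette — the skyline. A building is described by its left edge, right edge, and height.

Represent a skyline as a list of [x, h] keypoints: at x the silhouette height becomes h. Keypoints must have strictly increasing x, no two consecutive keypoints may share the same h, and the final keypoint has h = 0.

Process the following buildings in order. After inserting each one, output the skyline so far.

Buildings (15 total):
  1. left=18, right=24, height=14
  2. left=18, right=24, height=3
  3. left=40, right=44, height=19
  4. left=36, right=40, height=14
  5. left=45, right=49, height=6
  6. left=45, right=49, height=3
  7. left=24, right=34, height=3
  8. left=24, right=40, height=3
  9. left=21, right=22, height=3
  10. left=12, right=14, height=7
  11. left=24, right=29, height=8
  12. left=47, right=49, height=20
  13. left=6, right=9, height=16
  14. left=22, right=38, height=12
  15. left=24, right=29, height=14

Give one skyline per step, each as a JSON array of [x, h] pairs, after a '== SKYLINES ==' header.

== SKYLINES ==
[[18,14],[24,0]]
[[18,14],[24,0]]
[[18,14],[24,0],[40,19],[44,0]]
[[18,14],[24,0],[36,14],[40,19],[44,0]]
[[18,14],[24,0],[36,14],[40,19],[44,0],[45,6],[49,0]]
[[18,14],[24,0],[36,14],[40,19],[44,0],[45,6],[49,0]]
[[18,14],[24,3],[34,0],[36,14],[40,19],[44,0],[45,6],[49,0]]
[[18,14],[24,3],[36,14],[40,19],[44,0],[45,6],[49,0]]
[[18,14],[24,3],[36,14],[40,19],[44,0],[45,6],[49,0]]
[[12,7],[14,0],[18,14],[24,3],[36,14],[40,19],[44,0],[45,6],[49,0]]
[[12,7],[14,0],[18,14],[24,8],[29,3],[36,14],[40,19],[44,0],[45,6],[49,0]]
[[12,7],[14,0],[18,14],[24,8],[29,3],[36,14],[40,19],[44,0],[45,6],[47,20],[49,0]]
[[6,16],[9,0],[12,7],[14,0],[18,14],[24,8],[29,3],[36,14],[40,19],[44,0],[45,6],[47,20],[49,0]]
[[6,16],[9,0],[12,7],[14,0],[18,14],[24,12],[36,14],[40,19],[44,0],[45,6],[47,20],[49,0]]
[[6,16],[9,0],[12,7],[14,0],[18,14],[29,12],[36,14],[40,19],[44,0],[45,6],[47,20],[49,0]]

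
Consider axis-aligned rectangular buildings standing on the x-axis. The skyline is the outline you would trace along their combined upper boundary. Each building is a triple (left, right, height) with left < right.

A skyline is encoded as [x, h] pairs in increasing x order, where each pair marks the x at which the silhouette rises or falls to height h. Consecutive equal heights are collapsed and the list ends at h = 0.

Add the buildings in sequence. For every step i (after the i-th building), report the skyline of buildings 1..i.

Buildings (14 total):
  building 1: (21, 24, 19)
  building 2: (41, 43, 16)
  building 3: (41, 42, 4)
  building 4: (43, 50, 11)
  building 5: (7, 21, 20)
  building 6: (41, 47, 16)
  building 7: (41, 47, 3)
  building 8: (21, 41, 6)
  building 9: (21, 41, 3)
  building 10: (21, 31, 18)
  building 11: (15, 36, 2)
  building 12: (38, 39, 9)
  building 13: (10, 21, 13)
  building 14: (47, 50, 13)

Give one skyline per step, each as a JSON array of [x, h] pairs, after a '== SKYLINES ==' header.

== SKYLINES ==
[[21,19],[24,0]]
[[21,19],[24,0],[41,16],[43,0]]
[[21,19],[24,0],[41,16],[43,0]]
[[21,19],[24,0],[41,16],[43,11],[50,0]]
[[7,20],[21,19],[24,0],[41,16],[43,11],[50,0]]
[[7,20],[21,19],[24,0],[41,16],[47,11],[50,0]]
[[7,20],[21,19],[24,0],[41,16],[47,11],[50,0]]
[[7,20],[21,19],[24,6],[41,16],[47,11],[50,0]]
[[7,20],[21,19],[24,6],[41,16],[47,11],[50,0]]
[[7,20],[21,19],[24,18],[31,6],[41,16],[47,11],[50,0]]
[[7,20],[21,19],[24,18],[31,6],[41,16],[47,11],[50,0]]
[[7,20],[21,19],[24,18],[31,6],[38,9],[39,6],[41,16],[47,11],[50,0]]
[[7,20],[21,19],[24,18],[31,6],[38,9],[39,6],[41,16],[47,11],[50,0]]
[[7,20],[21,19],[24,18],[31,6],[38,9],[39,6],[41,16],[47,13],[50,0]]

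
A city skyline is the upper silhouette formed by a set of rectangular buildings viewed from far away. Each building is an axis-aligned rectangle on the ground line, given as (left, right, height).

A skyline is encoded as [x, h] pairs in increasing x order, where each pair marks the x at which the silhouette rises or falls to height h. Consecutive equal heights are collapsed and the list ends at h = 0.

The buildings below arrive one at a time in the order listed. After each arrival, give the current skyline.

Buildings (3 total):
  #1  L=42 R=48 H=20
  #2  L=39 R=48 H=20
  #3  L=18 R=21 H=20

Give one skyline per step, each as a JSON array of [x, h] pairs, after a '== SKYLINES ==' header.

== SKYLINES ==
[[42,20],[48,0]]
[[39,20],[48,0]]
[[18,20],[21,0],[39,20],[48,0]]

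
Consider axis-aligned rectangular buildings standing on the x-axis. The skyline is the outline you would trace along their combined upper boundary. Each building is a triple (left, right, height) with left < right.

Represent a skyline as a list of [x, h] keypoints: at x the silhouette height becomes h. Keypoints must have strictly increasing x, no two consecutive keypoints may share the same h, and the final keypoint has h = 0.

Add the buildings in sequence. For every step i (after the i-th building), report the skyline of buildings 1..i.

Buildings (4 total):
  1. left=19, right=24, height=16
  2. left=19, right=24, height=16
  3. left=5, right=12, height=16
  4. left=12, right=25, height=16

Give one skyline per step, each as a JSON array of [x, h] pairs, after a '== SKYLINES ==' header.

== SKYLINES ==
[[19,16],[24,0]]
[[19,16],[24,0]]
[[5,16],[12,0],[19,16],[24,0]]
[[5,16],[25,0]]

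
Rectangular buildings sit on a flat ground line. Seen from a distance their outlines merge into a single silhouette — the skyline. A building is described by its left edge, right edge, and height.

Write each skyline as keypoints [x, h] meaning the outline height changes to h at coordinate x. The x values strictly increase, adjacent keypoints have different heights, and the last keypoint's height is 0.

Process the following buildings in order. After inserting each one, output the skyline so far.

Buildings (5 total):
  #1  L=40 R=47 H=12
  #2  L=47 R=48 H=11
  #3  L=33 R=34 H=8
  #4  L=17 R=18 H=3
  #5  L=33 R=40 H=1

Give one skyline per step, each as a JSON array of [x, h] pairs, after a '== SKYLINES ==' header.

== SKYLINES ==
[[40,12],[47,0]]
[[40,12],[47,11],[48,0]]
[[33,8],[34,0],[40,12],[47,11],[48,0]]
[[17,3],[18,0],[33,8],[34,0],[40,12],[47,11],[48,0]]
[[17,3],[18,0],[33,8],[34,1],[40,12],[47,11],[48,0]]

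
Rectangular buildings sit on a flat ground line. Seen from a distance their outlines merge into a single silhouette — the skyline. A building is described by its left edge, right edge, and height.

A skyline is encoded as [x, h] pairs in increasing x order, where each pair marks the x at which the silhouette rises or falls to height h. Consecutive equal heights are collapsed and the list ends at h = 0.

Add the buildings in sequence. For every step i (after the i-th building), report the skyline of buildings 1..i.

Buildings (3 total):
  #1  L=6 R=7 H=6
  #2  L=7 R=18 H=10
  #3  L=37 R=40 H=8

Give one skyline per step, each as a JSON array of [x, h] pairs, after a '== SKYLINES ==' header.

== SKYLINES ==
[[6,6],[7,0]]
[[6,6],[7,10],[18,0]]
[[6,6],[7,10],[18,0],[37,8],[40,0]]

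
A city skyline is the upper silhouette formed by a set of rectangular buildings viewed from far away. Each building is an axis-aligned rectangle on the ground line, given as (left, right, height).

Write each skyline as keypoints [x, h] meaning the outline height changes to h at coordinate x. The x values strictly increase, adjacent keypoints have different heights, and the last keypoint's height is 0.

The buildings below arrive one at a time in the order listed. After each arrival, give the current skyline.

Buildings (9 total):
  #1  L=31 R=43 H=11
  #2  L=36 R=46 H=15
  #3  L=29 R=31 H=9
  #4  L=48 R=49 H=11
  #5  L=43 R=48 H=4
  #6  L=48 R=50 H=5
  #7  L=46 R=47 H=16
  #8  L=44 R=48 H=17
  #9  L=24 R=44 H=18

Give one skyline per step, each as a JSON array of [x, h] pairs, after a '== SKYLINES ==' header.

== SKYLINES ==
[[31,11],[43,0]]
[[31,11],[36,15],[46,0]]
[[29,9],[31,11],[36,15],[46,0]]
[[29,9],[31,11],[36,15],[46,0],[48,11],[49,0]]
[[29,9],[31,11],[36,15],[46,4],[48,11],[49,0]]
[[29,9],[31,11],[36,15],[46,4],[48,11],[49,5],[50,0]]
[[29,9],[31,11],[36,15],[46,16],[47,4],[48,11],[49,5],[50,0]]
[[29,9],[31,11],[36,15],[44,17],[48,11],[49,5],[50,0]]
[[24,18],[44,17],[48,11],[49,5],[50,0]]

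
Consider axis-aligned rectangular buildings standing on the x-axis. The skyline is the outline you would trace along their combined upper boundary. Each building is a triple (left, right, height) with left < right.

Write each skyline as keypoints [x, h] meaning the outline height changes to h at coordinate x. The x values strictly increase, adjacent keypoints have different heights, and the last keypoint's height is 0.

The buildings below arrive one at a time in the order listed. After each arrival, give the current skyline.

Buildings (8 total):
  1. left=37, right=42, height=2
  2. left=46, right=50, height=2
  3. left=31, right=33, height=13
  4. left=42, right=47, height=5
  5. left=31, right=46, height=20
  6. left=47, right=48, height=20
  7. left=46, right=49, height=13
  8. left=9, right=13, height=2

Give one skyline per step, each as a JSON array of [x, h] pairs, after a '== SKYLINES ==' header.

== SKYLINES ==
[[37,2],[42,0]]
[[37,2],[42,0],[46,2],[50,0]]
[[31,13],[33,0],[37,2],[42,0],[46,2],[50,0]]
[[31,13],[33,0],[37,2],[42,5],[47,2],[50,0]]
[[31,20],[46,5],[47,2],[50,0]]
[[31,20],[46,5],[47,20],[48,2],[50,0]]
[[31,20],[46,13],[47,20],[48,13],[49,2],[50,0]]
[[9,2],[13,0],[31,20],[46,13],[47,20],[48,13],[49,2],[50,0]]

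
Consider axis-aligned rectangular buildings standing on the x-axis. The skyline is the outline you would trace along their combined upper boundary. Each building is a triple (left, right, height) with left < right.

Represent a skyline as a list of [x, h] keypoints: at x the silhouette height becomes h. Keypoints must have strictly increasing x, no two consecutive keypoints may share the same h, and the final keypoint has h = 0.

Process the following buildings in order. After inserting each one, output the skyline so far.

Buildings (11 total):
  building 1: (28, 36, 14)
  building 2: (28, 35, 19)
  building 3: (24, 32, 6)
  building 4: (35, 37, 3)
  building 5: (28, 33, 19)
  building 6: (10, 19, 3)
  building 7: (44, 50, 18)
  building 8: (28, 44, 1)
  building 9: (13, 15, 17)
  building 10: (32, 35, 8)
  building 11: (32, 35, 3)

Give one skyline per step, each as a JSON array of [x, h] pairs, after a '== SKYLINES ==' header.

== SKYLINES ==
[[28,14],[36,0]]
[[28,19],[35,14],[36,0]]
[[24,6],[28,19],[35,14],[36,0]]
[[24,6],[28,19],[35,14],[36,3],[37,0]]
[[24,6],[28,19],[35,14],[36,3],[37,0]]
[[10,3],[19,0],[24,6],[28,19],[35,14],[36,3],[37,0]]
[[10,3],[19,0],[24,6],[28,19],[35,14],[36,3],[37,0],[44,18],[50,0]]
[[10,3],[19,0],[24,6],[28,19],[35,14],[36,3],[37,1],[44,18],[50,0]]
[[10,3],[13,17],[15,3],[19,0],[24,6],[28,19],[35,14],[36,3],[37,1],[44,18],[50,0]]
[[10,3],[13,17],[15,3],[19,0],[24,6],[28,19],[35,14],[36,3],[37,1],[44,18],[50,0]]
[[10,3],[13,17],[15,3],[19,0],[24,6],[28,19],[35,14],[36,3],[37,1],[44,18],[50,0]]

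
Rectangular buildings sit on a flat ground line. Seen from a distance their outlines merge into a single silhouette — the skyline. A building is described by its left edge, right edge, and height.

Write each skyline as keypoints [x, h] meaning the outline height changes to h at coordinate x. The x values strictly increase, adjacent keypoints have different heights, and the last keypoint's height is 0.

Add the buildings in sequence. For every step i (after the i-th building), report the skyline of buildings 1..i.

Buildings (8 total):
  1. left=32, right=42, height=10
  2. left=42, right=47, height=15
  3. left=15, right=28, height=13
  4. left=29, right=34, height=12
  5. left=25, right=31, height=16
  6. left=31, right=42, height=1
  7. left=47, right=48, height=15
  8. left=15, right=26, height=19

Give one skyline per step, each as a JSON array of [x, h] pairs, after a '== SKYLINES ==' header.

== SKYLINES ==
[[32,10],[42,0]]
[[32,10],[42,15],[47,0]]
[[15,13],[28,0],[32,10],[42,15],[47,0]]
[[15,13],[28,0],[29,12],[34,10],[42,15],[47,0]]
[[15,13],[25,16],[31,12],[34,10],[42,15],[47,0]]
[[15,13],[25,16],[31,12],[34,10],[42,15],[47,0]]
[[15,13],[25,16],[31,12],[34,10],[42,15],[48,0]]
[[15,19],[26,16],[31,12],[34,10],[42,15],[48,0]]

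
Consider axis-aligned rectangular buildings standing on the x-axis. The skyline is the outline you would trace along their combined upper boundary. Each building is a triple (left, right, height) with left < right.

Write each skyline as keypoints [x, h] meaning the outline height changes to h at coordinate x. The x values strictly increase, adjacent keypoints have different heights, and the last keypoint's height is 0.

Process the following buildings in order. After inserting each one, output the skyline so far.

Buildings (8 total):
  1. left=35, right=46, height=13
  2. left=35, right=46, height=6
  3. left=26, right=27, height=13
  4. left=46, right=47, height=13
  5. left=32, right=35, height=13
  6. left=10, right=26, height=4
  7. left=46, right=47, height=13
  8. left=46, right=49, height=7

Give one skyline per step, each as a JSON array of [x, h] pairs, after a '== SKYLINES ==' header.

== SKYLINES ==
[[35,13],[46,0]]
[[35,13],[46,0]]
[[26,13],[27,0],[35,13],[46,0]]
[[26,13],[27,0],[35,13],[47,0]]
[[26,13],[27,0],[32,13],[47,0]]
[[10,4],[26,13],[27,0],[32,13],[47,0]]
[[10,4],[26,13],[27,0],[32,13],[47,0]]
[[10,4],[26,13],[27,0],[32,13],[47,7],[49,0]]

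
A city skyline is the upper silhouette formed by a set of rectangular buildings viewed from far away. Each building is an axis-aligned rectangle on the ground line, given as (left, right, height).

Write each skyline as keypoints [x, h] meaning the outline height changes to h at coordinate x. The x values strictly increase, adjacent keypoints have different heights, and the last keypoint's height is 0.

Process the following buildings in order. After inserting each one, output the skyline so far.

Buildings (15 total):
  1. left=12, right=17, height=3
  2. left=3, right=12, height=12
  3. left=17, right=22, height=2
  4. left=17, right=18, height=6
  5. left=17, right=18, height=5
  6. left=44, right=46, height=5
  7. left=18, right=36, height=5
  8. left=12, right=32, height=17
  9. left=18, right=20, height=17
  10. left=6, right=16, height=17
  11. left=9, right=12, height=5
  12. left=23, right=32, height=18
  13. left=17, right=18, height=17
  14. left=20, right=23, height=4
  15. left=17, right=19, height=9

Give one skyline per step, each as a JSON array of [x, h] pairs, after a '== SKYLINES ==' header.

== SKYLINES ==
[[12,3],[17,0]]
[[3,12],[12,3],[17,0]]
[[3,12],[12,3],[17,2],[22,0]]
[[3,12],[12,3],[17,6],[18,2],[22,0]]
[[3,12],[12,3],[17,6],[18,2],[22,0]]
[[3,12],[12,3],[17,6],[18,2],[22,0],[44,5],[46,0]]
[[3,12],[12,3],[17,6],[18,5],[36,0],[44,5],[46,0]]
[[3,12],[12,17],[32,5],[36,0],[44,5],[46,0]]
[[3,12],[12,17],[32,5],[36,0],[44,5],[46,0]]
[[3,12],[6,17],[32,5],[36,0],[44,5],[46,0]]
[[3,12],[6,17],[32,5],[36,0],[44,5],[46,0]]
[[3,12],[6,17],[23,18],[32,5],[36,0],[44,5],[46,0]]
[[3,12],[6,17],[23,18],[32,5],[36,0],[44,5],[46,0]]
[[3,12],[6,17],[23,18],[32,5],[36,0],[44,5],[46,0]]
[[3,12],[6,17],[23,18],[32,5],[36,0],[44,5],[46,0]]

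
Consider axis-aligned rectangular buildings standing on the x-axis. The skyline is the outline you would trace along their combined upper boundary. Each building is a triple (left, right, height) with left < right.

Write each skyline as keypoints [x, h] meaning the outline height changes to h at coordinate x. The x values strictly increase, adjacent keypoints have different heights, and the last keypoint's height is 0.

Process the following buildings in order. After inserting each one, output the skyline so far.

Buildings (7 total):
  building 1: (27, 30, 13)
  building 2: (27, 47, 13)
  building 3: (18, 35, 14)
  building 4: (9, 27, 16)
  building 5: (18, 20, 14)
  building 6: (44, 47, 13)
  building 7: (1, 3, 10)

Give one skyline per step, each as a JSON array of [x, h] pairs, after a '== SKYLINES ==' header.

== SKYLINES ==
[[27,13],[30,0]]
[[27,13],[47,0]]
[[18,14],[35,13],[47,0]]
[[9,16],[27,14],[35,13],[47,0]]
[[9,16],[27,14],[35,13],[47,0]]
[[9,16],[27,14],[35,13],[47,0]]
[[1,10],[3,0],[9,16],[27,14],[35,13],[47,0]]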